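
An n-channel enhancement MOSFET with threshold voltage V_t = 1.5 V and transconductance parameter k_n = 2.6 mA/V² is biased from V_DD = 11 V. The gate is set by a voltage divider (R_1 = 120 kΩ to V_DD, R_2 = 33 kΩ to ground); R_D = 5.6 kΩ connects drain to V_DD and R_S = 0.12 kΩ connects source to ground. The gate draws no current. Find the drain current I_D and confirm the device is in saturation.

I_D ≈ 0.79 mA

V_G = V_DD·R_2/(R_1+R_2) = 11×33/153 = 2.37 V.
Assume saturation: I_D = (k_n/2)(V_GS − V_t)² with V_GS = V_G − I_D·R_S = 2.37 − 0.12·I_D.
Substituting gives 0.0187·I_D² − 1.27·I_D + 0.99 = 0, with roots I_D = 0.787 or 67.2 mA.
The root I_D = 67.2 mA gives V_GS = -5.69 V ≤ V_t, so take I_D = 0.787 mA.
Then V_GS = 2.28 V and V_DS = V_DD − I_D(R_D+R_S) = 11 − 0.787×5.72 = 6.5 V.
Saturation requires V_DS ≥ V_GS − V_t = 0.778 V; 6.5 ≥ 0.778 ✓.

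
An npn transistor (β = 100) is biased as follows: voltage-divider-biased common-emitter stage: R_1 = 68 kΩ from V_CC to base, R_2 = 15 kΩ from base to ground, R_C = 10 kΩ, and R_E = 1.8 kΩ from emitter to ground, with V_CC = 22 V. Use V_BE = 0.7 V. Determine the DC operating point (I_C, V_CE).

Thevenize the base divider: V_Th = V_CC·R_2/(R_1+R_2) = 22×15/83 = 3.98 V, R_Th = R_1‖R_2 = 12.3 kΩ.
Base-emitter loop: V_Th = I_B·R_Th + V_BE + (β+1)I_B·R_E, so I_B = (3.98 − 0.7) / (12.3 + 101×1.8) = 0.0169 mA.
I_C = β·I_B = 100×0.0169 = 1.69 mA, and I_E = (β+1)I_B = 1.7 mA.
V_CE = V_CC − I_C·R_C − I_E·R_E = 22 − 1.69×10 − 1.7×1.8 = 2.05 V.
V_CE = 2.05 V > 0.2 V confirms active-region operation.

I_C ≈ 1.7 mA, V_CE ≈ 2.1 V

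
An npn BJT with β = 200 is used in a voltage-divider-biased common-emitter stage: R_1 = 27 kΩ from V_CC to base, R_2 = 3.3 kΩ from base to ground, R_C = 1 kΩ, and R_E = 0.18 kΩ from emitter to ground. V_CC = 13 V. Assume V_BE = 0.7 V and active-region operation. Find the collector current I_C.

I_C ≈ 3.7 mA

Thevenize the base divider: V_Th = V_CC·R_2/(R_1+R_2) = 13×3.3/30.3 = 1.42 V, R_Th = R_1‖R_2 = 2.94 kΩ.
Base-emitter loop: V_Th = I_B·R_Th + V_BE + (β+1)I_B·R_E, so I_B = (1.42 − 0.7) / (2.94 + 201×0.18) = 0.0183 mA.
I_C = β·I_B = 200×0.0183 = 3.66 mA, and I_E = (β+1)I_B = 3.68 mA.
V_CE = V_CC − I_C·R_C − I_E·R_E = 13 − 3.66×1 − 3.68×0.18 = 8.68 V.
V_CE = 8.68 V > 0.2 V confirms active-region operation.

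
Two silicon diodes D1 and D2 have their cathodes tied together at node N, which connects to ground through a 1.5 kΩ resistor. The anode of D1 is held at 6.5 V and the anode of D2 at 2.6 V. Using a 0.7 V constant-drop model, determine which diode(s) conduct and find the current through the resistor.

Only D1 conducts; I_R ≈ 3.9 mA

Assume both conduct. Then node N would need to be at both 6.5−0.7 = 5.8 V and 2.6−0.7 = 1.9 V, which is impossible.
Assume only D1 conducts: V_N = 6.5 − 0.7 = 5.8 V, so I_R = 5.8/1.5 = 3.87 mA.
Check D2: its anode-to-cathode voltage is 2.6 − 5.8 = -3.2 V < 0.7 V, so it is off. The assumption is consistent.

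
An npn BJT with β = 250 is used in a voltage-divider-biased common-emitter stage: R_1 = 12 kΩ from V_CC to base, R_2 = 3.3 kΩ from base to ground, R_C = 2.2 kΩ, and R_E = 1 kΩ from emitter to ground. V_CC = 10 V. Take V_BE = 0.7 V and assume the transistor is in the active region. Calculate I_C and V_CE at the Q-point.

Thevenize the base divider: V_Th = V_CC·R_2/(R_1+R_2) = 10×3.3/15.3 = 2.16 V, R_Th = R_1‖R_2 = 2.59 kΩ.
Base-emitter loop: V_Th = I_B·R_Th + V_BE + (β+1)I_B·R_E, so I_B = (2.16 − 0.7) / (2.59 + 251×1) = 0.00574 mA.
I_C = β·I_B = 250×0.00574 = 1.44 mA, and I_E = (β+1)I_B = 1.44 mA.
V_CE = V_CC − I_C·R_C − I_E·R_E = 10 − 1.44×2.2 − 1.44×1 = 5.4 V.
V_CE = 5.4 V > 0.2 V confirms active-region operation.

I_C ≈ 1.4 mA, V_CE ≈ 5.4 V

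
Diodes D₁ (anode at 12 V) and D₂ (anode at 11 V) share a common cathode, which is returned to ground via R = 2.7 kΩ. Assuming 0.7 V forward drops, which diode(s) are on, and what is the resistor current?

Only D₁ conducts; I_R ≈ 4.2 mA

Assume both conduct. Then node N would need to be at both 12−0.7 = 11.3 V and 11−0.7 = 10.3 V, which is impossible.
Assume only D₁ conducts: V_N = 12 − 0.7 = 11.3 V, so I_R = 11.3/2.7 = 4.19 mA.
Check D₂: its anode-to-cathode voltage is 11 − 11.3 = -0.3 V < 0.7 V, so it is off. The assumption is consistent.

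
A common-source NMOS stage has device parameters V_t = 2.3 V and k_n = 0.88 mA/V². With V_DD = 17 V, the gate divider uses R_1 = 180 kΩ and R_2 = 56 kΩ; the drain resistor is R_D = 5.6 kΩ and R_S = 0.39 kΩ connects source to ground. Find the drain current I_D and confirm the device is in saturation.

V_G = V_DD·R_2/(R_1+R_2) = 17×56/236 = 4.03 V.
Assume saturation: I_D = (k_n/2)(V_GS − V_t)² with V_GS = V_G − I_D·R_S = 4.03 − 0.39·I_D.
Substituting gives 0.0669·I_D² − 1.6·I_D + 1.32 = 0, with roots I_D = 0.86 or 23 mA.
The root I_D = 23 mA gives V_GS = -4.93 V ≤ V_t, so take I_D = 0.86 mA.
Then V_GS = 3.7 V and V_DS = V_DD − I_D(R_D+R_S) = 17 − 0.86×5.99 = 11.8 V.
Saturation requires V_DS ≥ V_GS − V_t = 1.4 V; 11.8 ≥ 1.4 ✓.

I_D ≈ 0.86 mA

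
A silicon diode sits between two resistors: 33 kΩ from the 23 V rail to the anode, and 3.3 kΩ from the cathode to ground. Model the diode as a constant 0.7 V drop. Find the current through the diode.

The two resistors are in series with the diode, so KVL gives 23 = I·33 + 0.7 + I·3.3.
I = (23 − 0.7) / (33 + 3.3) kΩ = 22.3 / 36.3 = 0.614 mA.

I ≈ 0.61 mA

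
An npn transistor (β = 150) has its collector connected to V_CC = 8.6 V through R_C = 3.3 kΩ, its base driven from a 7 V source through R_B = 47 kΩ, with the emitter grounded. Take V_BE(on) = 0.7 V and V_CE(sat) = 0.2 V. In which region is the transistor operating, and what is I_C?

saturation; I_C ≈ 2.5 mA

Assume active: I_B = (7 − 0.7)/47 = 0.134 mA, giving I_C = β·I_B = 20.1 mA.
But then V_CE = 8.6 − 20.1×3.3 = -57.8 V < V_CE(sat) = 0.2 V — impossible in the active region.
So the transistor is saturated. With V_CE = 0.2 V, I_C = (V_CC − 0.2)/R_C = 8.4/3.3 = 2.55 mA.
Check: β·I_B = 20.1 mA > I_C = 2.55 mA, confirming saturation.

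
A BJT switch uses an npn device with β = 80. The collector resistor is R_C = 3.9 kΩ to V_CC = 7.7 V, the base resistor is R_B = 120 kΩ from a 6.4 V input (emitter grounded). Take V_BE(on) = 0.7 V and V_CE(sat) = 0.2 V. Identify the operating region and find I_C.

Assume active: I_B = (6.4 − 0.7)/120 = 0.0475 mA, giving I_C = β·I_B = 3.8 mA.
But then V_CE = 7.7 − 3.8×3.9 = -7.12 V < V_CE(sat) = 0.2 V — impossible in the active region.
So the transistor is saturated. With V_CE = 0.2 V, I_C = (V_CC − 0.2)/R_C = 7.5/3.9 = 1.92 mA.
Check: β·I_B = 3.8 mA > I_C = 1.92 mA, confirming saturation.

saturation; I_C ≈ 1.9 mA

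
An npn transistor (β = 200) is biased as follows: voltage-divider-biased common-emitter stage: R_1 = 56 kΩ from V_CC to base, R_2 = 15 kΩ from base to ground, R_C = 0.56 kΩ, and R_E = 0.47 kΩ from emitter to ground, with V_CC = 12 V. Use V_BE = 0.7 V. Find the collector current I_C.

I_C ≈ 3.5 mA

Thevenize the base divider: V_Th = V_CC·R_2/(R_1+R_2) = 12×15/71 = 2.54 V, R_Th = R_1‖R_2 = 11.8 kΩ.
Base-emitter loop: V_Th = I_B·R_Th + V_BE + (β+1)I_B·R_E, so I_B = (2.54 − 0.7) / (11.8 + 201×0.47) = 0.0173 mA.
I_C = β·I_B = 200×0.0173 = 3.45 mA, and I_E = (β+1)I_B = 3.47 mA.
V_CE = V_CC − I_C·R_C − I_E·R_E = 12 − 3.45×0.56 − 3.47×0.47 = 8.44 V.
V_CE = 8.44 V > 0.2 V confirms active-region operation.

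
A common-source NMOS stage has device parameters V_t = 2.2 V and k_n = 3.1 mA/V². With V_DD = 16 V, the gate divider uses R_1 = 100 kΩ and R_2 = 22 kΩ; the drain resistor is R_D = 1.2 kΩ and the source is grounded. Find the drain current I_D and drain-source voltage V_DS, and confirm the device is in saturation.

I_D ≈ 0.73 mA, V_DS ≈ 15 V

V_G = V_DD·R_2/(R_1+R_2) = 16×22/122 = 2.89 V. With the source grounded, V_GS = V_G = 2.89 V.
Assume saturation: I_D = (k_n/2)(V_GS − V_t)² = (3.1/2)×(2.89 − 2.2)² = 1.55×0.685² = 0.728 mA.
V_DS = V_DD − I_D·R_D = 16 − 0.728×1.2 = 15.1 V.
Saturation requires V_DS ≥ V_GS − V_t = 0.685 V; 15.1 ≥ 0.685 ✓.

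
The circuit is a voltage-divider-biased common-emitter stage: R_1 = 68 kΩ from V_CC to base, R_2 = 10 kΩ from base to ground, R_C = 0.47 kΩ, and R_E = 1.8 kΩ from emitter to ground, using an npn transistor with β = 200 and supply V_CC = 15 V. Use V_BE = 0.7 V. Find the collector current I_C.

Thevenize the base divider: V_Th = V_CC·R_2/(R_1+R_2) = 15×10/78 = 1.92 V, R_Th = R_1‖R_2 = 8.72 kΩ.
Base-emitter loop: V_Th = I_B·R_Th + V_BE + (β+1)I_B·R_E, so I_B = (1.92 − 0.7) / (8.72 + 201×1.8) = 0.0033 mA.
I_C = β·I_B = 200×0.0033 = 0.66 mA, and I_E = (β+1)I_B = 0.663 mA.
V_CE = V_CC − I_C·R_C − I_E·R_E = 15 − 0.66×0.47 − 0.663×1.8 = 13.5 V.
V_CE = 13.5 V > 0.2 V confirms active-region operation.

I_C ≈ 0.66 mA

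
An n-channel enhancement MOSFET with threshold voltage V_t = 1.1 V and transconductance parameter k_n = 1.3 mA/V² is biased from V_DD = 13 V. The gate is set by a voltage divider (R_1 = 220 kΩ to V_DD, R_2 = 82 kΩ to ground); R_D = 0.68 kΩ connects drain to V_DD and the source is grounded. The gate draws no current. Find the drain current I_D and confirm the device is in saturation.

I_D ≈ 3.8 mA

V_G = V_DD·R_2/(R_1+R_2) = 13×82/302 = 3.53 V. With the source grounded, V_GS = V_G = 3.53 V.
Assume saturation: I_D = (k_n/2)(V_GS − V_t)² = (1.3/2)×(3.53 − 1.1)² = 0.65×2.43² = 3.84 mA.
V_DS = V_DD − I_D·R_D = 13 − 3.84×0.68 = 10.4 V.
Saturation requires V_DS ≥ V_GS − V_t = 2.43 V; 10.4 ≥ 2.43 ✓.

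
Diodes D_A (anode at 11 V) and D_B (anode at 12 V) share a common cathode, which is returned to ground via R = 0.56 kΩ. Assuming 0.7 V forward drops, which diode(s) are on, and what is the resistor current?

Assume both conduct. Then node N would need to be at both 11−0.7 = 10.3 V and 12−0.7 = 11.3 V, which is impossible.
Assume only D_B conducts: V_N = 12 − 0.7 = 11.3 V, so I_R = 11.3/0.56 = 20.2 mA.
Check D_A: its anode-to-cathode voltage is 11 − 11.3 = -0.3 V < 0.7 V, so it is off. The assumption is consistent.

Only D_B conducts; I_R ≈ 20 mA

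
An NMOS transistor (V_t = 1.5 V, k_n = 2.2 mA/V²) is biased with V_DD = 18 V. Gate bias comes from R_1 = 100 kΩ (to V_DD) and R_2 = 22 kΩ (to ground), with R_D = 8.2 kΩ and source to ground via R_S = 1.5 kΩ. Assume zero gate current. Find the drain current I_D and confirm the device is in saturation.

I_D ≈ 0.65 mA

V_G = V_DD·R_2/(R_1+R_2) = 18×22/122 = 3.25 V.
Assume saturation: I_D = (k_n/2)(V_GS − V_t)² with V_GS = V_G − I_D·R_S = 3.25 − 1.5·I_D.
Substituting gives 2.48·I_D² − 6.76·I_D + 3.35 = 0, with roots I_D = 0.651 or 2.08 mA.
The root I_D = 2.08 mA gives V_GS = 0.125 V ≤ V_t, so take I_D = 0.651 mA.
Then V_GS = 2.27 V and V_DS = V_DD − I_D(R_D+R_S) = 18 − 0.651×9.7 = 11.7 V.
Saturation requires V_DS ≥ V_GS − V_t = 0.769 V; 11.7 ≥ 0.769 ✓.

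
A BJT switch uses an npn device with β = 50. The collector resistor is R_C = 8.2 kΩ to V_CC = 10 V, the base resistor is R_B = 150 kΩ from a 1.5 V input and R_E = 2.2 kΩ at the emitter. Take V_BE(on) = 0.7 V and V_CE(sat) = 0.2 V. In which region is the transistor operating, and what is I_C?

active; I_C ≈ 0.15 mA

Assume active. Base-emitter loop: I_B = (V_BB − V_BE)/(R_B + (β+1)R_E) = (1.5 − 0.7)/(150 + 51×2.2) = 0.00305 mA.
I_C = β·I_B = 50×0.00305 = 0.153 mA.
V_CE = V_CC − I_C·R_C − I_E·R_E = 10 − 0.153×8.2 − 0.156×2.2 = 8.41 V > V_CE(sat), so the active-region assumption holds.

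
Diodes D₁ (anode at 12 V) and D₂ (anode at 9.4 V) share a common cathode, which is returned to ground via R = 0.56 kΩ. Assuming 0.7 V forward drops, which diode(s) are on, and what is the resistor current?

Only D₁ conducts; I_R ≈ 20 mA

Assume both conduct. Then node N would need to be at both 12−0.7 = 11.3 V and 9.4−0.7 = 8.7 V, which is impossible.
Assume only D₁ conducts: V_N = 12 − 0.7 = 11.3 V, so I_R = 11.3/0.56 = 20.2 mA.
Check D₂: its anode-to-cathode voltage is 9.4 − 11.3 = -1.9 V < 0.7 V, so it is off. The assumption is consistent.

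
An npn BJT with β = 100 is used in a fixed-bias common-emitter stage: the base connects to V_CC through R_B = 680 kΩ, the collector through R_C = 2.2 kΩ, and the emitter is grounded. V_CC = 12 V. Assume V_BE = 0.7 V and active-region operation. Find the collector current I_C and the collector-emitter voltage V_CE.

I_C ≈ 1.7 mA, V_CE ≈ 8.3 V

Base loop: V_CC = I_B·R_B + V_BE, so I_B = (12 − 0.7)/680 kΩ = 0.0166 mA.
In the active region I_C = β·I_B = 100 × 0.0166 = 1.66 mA.
Collector loop: V_CE = V_CC − I_C·R_C = 12 − 1.66×2.2 = 8.34 V.
Since V_CE = 8.34 V > V_CE(sat) ≈ 0.2 V, the transistor is in the active region as assumed.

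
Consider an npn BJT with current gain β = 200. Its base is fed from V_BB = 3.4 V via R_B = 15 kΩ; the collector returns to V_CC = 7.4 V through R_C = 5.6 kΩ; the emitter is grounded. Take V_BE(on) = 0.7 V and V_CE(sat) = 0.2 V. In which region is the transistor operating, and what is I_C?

Assume active: I_B = (3.4 − 0.7)/15 = 0.18 mA, giving I_C = β·I_B = 36 mA.
But then V_CE = 7.4 − 36×5.6 = -194 V < V_CE(sat) = 0.2 V — impossible in the active region.
So the transistor is saturated. With V_CE = 0.2 V, I_C = (V_CC − 0.2)/R_C = 7.2/5.6 = 1.29 mA.
Check: β·I_B = 36 mA > I_C = 1.29 mA, confirming saturation.

saturation; I_C ≈ 1.3 mA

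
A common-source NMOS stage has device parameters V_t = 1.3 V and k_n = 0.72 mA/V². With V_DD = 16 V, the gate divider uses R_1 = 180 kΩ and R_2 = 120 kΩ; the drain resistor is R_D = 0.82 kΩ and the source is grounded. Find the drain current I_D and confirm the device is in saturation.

V_G = V_DD·R_2/(R_1+R_2) = 16×120/300 = 6.4 V. With the source grounded, V_GS = V_G = 6.4 V.
Assume saturation: I_D = (k_n/2)(V_GS − V_t)² = (0.72/2)×(6.4 − 1.3)² = 0.36×5.1² = 9.36 mA.
V_DS = V_DD − I_D·R_D = 16 − 9.36×0.82 = 8.32 V.
Saturation requires V_DS ≥ V_GS − V_t = 5.1 V; 8.32 ≥ 5.1 ✓.

I_D ≈ 9.4 mA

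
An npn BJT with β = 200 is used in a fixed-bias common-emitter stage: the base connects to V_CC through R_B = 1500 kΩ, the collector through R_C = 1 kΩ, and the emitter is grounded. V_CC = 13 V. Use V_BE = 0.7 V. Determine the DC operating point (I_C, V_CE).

Base loop: V_CC = I_B·R_B + V_BE, so I_B = (13 − 0.7)/1500 kΩ = 0.0082 mA.
In the active region I_C = β·I_B = 200 × 0.0082 = 1.64 mA.
Collector loop: V_CE = V_CC − I_C·R_C = 13 − 1.64×1 = 11.4 V.
Since V_CE = 11.4 V > V_CE(sat) ≈ 0.2 V, the transistor is in the active region as assumed.

I_C ≈ 1.6 mA, V_CE ≈ 11 V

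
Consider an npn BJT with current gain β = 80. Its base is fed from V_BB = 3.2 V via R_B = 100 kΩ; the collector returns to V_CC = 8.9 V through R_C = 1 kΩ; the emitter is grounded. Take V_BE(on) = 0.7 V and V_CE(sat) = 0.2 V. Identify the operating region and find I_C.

active; I_C ≈ 2 mA

Assume active. Base-emitter loop: I_B = (V_BB − V_BE)/R_B = (3.2 − 0.7)/100 = 0.025 mA.
I_C = β·I_B = 80×0.025 = 2 mA.
V_CE = V_CC − I_C·R_C = 8.9 − 2×1 = 6.9 V > V_CE(sat), so the active-region assumption holds.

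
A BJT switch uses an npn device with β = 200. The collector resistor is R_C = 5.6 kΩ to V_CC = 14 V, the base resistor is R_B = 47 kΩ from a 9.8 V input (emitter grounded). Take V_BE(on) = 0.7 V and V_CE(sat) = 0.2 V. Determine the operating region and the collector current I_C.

Assume active: I_B = (9.8 − 0.7)/47 = 0.194 mA, giving I_C = β·I_B = 38.7 mA.
But then V_CE = 14 − 38.7×5.6 = -203 V < V_CE(sat) = 0.2 V — impossible in the active region.
So the transistor is saturated. With V_CE = 0.2 V, I_C = (V_CC − 0.2)/R_C = 13.8/5.6 = 2.46 mA.
Check: β·I_B = 38.7 mA > I_C = 2.46 mA, confirming saturation.

saturation; I_C ≈ 2.5 mA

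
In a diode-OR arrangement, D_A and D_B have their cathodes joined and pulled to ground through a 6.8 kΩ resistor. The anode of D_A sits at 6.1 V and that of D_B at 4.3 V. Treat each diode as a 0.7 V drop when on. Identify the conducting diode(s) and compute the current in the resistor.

Only D_A conducts; I_R ≈ 0.79 mA

Assume both conduct. Then node N would need to be at both 6.1−0.7 = 5.4 V and 4.3−0.7 = 3.6 V, which is impossible.
Assume only D_A conducts: V_N = 6.1 − 0.7 = 5.4 V, so I_R = 5.4/6.8 = 0.794 mA.
Check D_B: its anode-to-cathode voltage is 4.3 − 5.4 = -1.1 V < 0.7 V, so it is off. The assumption is consistent.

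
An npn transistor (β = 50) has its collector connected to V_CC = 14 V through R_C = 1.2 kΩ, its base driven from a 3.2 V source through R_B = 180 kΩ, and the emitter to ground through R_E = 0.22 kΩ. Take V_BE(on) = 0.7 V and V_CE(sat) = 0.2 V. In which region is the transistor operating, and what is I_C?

active; I_C ≈ 0.65 mA

Assume active. Base-emitter loop: I_B = (V_BB − V_BE)/(R_B + (β+1)R_E) = (3.2 − 0.7)/(180 + 51×0.22) = 0.0131 mA.
I_C = β·I_B = 50×0.0131 = 0.654 mA.
V_CE = V_CC − I_C·R_C − I_E·R_E = 14 − 0.654×1.2 − 0.667×0.22 = 13.1 V > V_CE(sat), so the active-region assumption holds.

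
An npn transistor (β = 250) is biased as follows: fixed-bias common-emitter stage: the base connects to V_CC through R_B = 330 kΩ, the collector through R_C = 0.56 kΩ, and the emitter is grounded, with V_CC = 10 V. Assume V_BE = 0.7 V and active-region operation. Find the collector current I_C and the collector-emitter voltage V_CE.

I_C ≈ 7 mA, V_CE ≈ 6.1 V

Base loop: V_CC = I_B·R_B + V_BE, so I_B = (10 − 0.7)/330 kΩ = 0.0282 mA.
In the active region I_C = β·I_B = 250 × 0.0282 = 7.05 mA.
Collector loop: V_CE = V_CC − I_C·R_C = 10 − 7.05×0.56 = 6.05 V.
Since V_CE = 6.05 V > V_CE(sat) ≈ 0.2 V, the transistor is in the active region as assumed.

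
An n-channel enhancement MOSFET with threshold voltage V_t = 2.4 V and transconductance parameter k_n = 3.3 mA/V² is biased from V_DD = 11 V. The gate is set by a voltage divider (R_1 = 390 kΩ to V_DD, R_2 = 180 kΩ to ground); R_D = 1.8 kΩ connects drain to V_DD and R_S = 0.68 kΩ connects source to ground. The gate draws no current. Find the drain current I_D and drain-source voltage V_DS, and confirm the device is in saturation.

I_D ≈ 0.65 mA, V_DS ≈ 9.4 V

V_G = V_DD·R_2/(R_1+R_2) = 11×180/570 = 3.47 V.
Assume saturation: I_D = (k_n/2)(V_GS − V_t)² with V_GS = V_G − I_D·R_S = 3.47 − 0.68·I_D.
Substituting gives 0.763·I_D² − 3.41·I_D + 1.9 = 0, with roots I_D = 0.653 or 3.82 mA.
The root I_D = 3.82 mA gives V_GS = 0.879 V ≤ V_t, so take I_D = 0.653 mA.
Then V_GS = 3.03 V and V_DS = V_DD − I_D(R_D+R_S) = 11 − 0.653×2.48 = 9.38 V.
Saturation requires V_DS ≥ V_GS − V_t = 0.629 V; 9.38 ≥ 0.629 ✓.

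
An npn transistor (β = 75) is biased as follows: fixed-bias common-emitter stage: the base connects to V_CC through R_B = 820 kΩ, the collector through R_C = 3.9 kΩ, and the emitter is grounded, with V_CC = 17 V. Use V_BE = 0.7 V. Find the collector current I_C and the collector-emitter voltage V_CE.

Base loop: V_CC = I_B·R_B + V_BE, so I_B = (17 − 0.7)/820 kΩ = 0.0199 mA.
In the active region I_C = β·I_B = 75 × 0.0199 = 1.49 mA.
Collector loop: V_CE = V_CC − I_C·R_C = 17 − 1.49×3.9 = 11.2 V.
Since V_CE = 11.2 V > V_CE(sat) ≈ 0.2 V, the transistor is in the active region as assumed.

I_C ≈ 1.5 mA, V_CE ≈ 11 V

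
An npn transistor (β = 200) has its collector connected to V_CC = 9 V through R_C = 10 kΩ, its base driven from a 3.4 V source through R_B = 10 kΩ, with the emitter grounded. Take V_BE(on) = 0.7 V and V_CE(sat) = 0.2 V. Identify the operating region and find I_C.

saturation; I_C ≈ 0.88 mA

Assume active: I_B = (3.4 − 0.7)/10 = 0.27 mA, giving I_C = β·I_B = 54 mA.
But then V_CE = 9 − 54×10 = -531 V < V_CE(sat) = 0.2 V — impossible in the active region.
So the transistor is saturated. With V_CE = 0.2 V, I_C = (V_CC − 0.2)/R_C = 8.8/10 = 0.88 mA.
Check: β·I_B = 54 mA > I_C = 0.88 mA, confirming saturation.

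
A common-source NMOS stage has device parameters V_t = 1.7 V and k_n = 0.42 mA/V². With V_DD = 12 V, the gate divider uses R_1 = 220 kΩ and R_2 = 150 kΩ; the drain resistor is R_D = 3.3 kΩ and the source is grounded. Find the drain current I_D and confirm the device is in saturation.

I_D ≈ 2.1 mA

V_G = V_DD·R_2/(R_1+R_2) = 12×150/370 = 4.86 V. With the source grounded, V_GS = V_G = 4.86 V.
Assume saturation: I_D = (k_n/2)(V_GS − V_t)² = (0.42/2)×(4.86 − 1.7)² = 0.21×3.16² = 2.1 mA.
V_DS = V_DD − I_D·R_D = 12 − 2.1×3.3 = 5.06 V.
Saturation requires V_DS ≥ V_GS − V_t = 3.16 V; 5.06 ≥ 3.16 ✓.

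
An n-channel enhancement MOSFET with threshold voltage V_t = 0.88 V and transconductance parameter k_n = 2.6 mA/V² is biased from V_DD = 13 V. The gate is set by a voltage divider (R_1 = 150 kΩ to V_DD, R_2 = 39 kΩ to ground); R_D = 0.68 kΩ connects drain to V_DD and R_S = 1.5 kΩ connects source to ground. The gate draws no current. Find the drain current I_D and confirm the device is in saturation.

V_G = V_DD·R_2/(R_1+R_2) = 13×39/189 = 2.68 V.
Assume saturation: I_D = (k_n/2)(V_GS − V_t)² with V_GS = V_G − I_D·R_S = 2.68 − 1.5·I_D.
Substituting gives 2.93·I_D² − 8.03·I_D + 4.22 = 0, with roots I_D = 0.709 or 2.04 mA.
The root I_D = 2.04 mA gives V_GS = -0.371 V ≤ V_t, so take I_D = 0.709 mA.
Then V_GS = 1.62 V and V_DS = V_DD − I_D(R_D+R_S) = 13 − 0.709×2.18 = 11.5 V.
Saturation requires V_DS ≥ V_GS − V_t = 0.739 V; 11.5 ≥ 0.739 ✓.

I_D ≈ 0.71 mA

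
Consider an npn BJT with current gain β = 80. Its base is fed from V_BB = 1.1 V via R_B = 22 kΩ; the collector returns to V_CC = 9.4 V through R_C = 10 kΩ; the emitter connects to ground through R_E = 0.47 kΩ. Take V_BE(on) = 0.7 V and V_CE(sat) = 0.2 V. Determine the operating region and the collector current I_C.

active; I_C ≈ 0.53 mA

Assume active. Base-emitter loop: I_B = (V_BB − V_BE)/(R_B + (β+1)R_E) = (1.1 − 0.7)/(22 + 81×0.47) = 0.00666 mA.
I_C = β·I_B = 80×0.00666 = 0.533 mA.
V_CE = V_CC − I_C·R_C − I_E·R_E = 9.4 − 0.533×10 − 0.539×0.47 = 3.82 V > V_CE(sat), so the active-region assumption holds.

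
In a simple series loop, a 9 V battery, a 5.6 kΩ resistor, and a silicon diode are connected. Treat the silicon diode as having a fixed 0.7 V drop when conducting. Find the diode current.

KVL around the loop: 9 = V_D + I·R = 0.7 + I × 5.6 kΩ.
So I = (9 − 0.7) / 5.6 kΩ = 8.3 / 5.6 = 1.48 mA.

I ≈ 1.5 mA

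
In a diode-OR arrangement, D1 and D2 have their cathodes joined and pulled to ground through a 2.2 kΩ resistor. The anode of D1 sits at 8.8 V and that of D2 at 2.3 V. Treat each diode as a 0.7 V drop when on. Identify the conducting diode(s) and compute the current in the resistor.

Assume both conduct. Then node N would need to be at both 8.8−0.7 = 8.1 V and 2.3−0.7 = 1.6 V, which is impossible.
Assume only D1 conducts: V_N = 8.8 − 0.7 = 8.1 V, so I_R = 8.1/2.2 = 3.68 mA.
Check D2: its anode-to-cathode voltage is 2.3 − 8.1 = -5.8 V < 0.7 V, so it is off. The assumption is consistent.

Only D1 conducts; I_R ≈ 3.7 mA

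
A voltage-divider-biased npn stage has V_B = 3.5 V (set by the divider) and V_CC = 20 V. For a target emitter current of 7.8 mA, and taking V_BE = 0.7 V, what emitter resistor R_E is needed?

R_E ≈ 0.36 kΩ

V_E = V_B − V_BE = 3.5 − 0.7 = 2.8 V.
R_E = V_E / I_E = 2.8 / 7.8 = 0.359 kΩ.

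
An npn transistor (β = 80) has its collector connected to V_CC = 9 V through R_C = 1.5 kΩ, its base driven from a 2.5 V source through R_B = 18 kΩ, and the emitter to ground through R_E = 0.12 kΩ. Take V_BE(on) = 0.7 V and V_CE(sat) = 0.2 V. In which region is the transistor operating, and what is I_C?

Assume active. Base-emitter loop: I_B = (V_BB − V_BE)/(R_B + (β+1)R_E) = (2.5 − 0.7)/(18 + 81×0.12) = 0.0649 mA.
I_C = β·I_B = 80×0.0649 = 5.19 mA.
V_CE = V_CC − I_C·R_C − I_E·R_E = 9 − 5.19×1.5 − 5.26×0.12 = 0.577 V > V_CE(sat), so the active-region assumption holds.

active; I_C ≈ 5.2 mA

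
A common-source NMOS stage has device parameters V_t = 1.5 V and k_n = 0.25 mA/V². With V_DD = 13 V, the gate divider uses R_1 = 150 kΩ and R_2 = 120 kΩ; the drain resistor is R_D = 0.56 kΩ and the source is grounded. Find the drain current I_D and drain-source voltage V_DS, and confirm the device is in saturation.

I_D ≈ 2.3 mA, V_DS ≈ 12 V

V_G = V_DD·R_2/(R_1+R_2) = 13×120/270 = 5.78 V. With the source grounded, V_GS = V_G = 5.78 V.
Assume saturation: I_D = (k_n/2)(V_GS − V_t)² = (0.25/2)×(5.78 − 1.5)² = 0.125×4.28² = 2.29 mA.
V_DS = V_DD − I_D·R_D = 13 − 2.29×0.56 = 11.7 V.
Saturation requires V_DS ≥ V_GS − V_t = 4.28 V; 11.7 ≥ 4.28 ✓.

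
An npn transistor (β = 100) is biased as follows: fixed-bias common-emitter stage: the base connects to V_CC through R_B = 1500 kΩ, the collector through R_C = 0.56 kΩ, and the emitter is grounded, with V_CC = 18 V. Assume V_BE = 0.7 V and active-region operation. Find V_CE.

Base loop: V_CC = I_B·R_B + V_BE, so I_B = (18 − 0.7)/1500 kΩ = 0.0115 mA.
In the active region I_C = β·I_B = 100 × 0.0115 = 1.15 mA.
Collector loop: V_CE = V_CC − I_C·R_C = 18 − 1.15×0.56 = 17.4 V.
Since V_CE = 17.4 V > V_CE(sat) ≈ 0.2 V, the transistor is in the active region as assumed.

V_CE ≈ 17 V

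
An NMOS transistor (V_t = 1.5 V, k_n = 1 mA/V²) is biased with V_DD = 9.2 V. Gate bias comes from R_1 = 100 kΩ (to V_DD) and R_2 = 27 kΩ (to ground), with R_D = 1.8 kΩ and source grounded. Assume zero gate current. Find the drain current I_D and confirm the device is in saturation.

V_G = V_DD·R_2/(R_1+R_2) = 9.2×27/127 = 1.96 V. With the source grounded, V_GS = V_G = 1.96 V.
Assume saturation: I_D = (k_n/2)(V_GS − V_t)² = (1/2)×(1.96 − 1.5)² = 0.5×0.456² = 0.104 mA.
V_DS = V_DD − I_D·R_D = 9.2 − 0.104×1.8 = 9.01 V.
Saturation requires V_DS ≥ V_GS − V_t = 0.456 V; 9.01 ≥ 0.456 ✓.

I_D ≈ 0.1 mA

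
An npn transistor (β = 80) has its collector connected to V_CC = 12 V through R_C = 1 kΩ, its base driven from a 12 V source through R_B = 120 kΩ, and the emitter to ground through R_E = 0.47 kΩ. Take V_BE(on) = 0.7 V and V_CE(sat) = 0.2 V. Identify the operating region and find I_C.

Assume active. Base-emitter loop: I_B = (V_BB − V_BE)/(R_B + (β+1)R_E) = (12 − 0.7)/(120 + 81×0.47) = 0.0715 mA.
I_C = β·I_B = 80×0.0715 = 5.72 mA.
V_CE = V_CC − I_C·R_C − I_E·R_E = 12 − 5.72×1 − 5.79×0.47 = 3.56 V > V_CE(sat), so the active-region assumption holds.

active; I_C ≈ 5.7 mA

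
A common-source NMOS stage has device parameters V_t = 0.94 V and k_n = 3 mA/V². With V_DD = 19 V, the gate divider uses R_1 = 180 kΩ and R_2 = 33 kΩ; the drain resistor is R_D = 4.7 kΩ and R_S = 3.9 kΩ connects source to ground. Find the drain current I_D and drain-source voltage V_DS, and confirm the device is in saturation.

I_D ≈ 0.38 mA, V_DS ≈ 16 V

V_G = V_DD·R_2/(R_1+R_2) = 19×33/213 = 2.94 V.
Assume saturation: I_D = (k_n/2)(V_GS − V_t)² with V_GS = V_G − I_D·R_S = 2.94 − 3.9·I_D.
Substituting gives 22.8·I_D² − 24.4·I_D + 6.02 = 0, with roots I_D = 0.384 or 0.687 mA.
The root I_D = 0.687 mA gives V_GS = 0.263 V ≤ V_t, so take I_D = 0.384 mA.
Then V_GS = 1.45 V and V_DS = V_DD − I_D(R_D+R_S) = 19 − 0.384×8.6 = 15.7 V.
Saturation requires V_DS ≥ V_GS − V_t = 0.506 V; 15.7 ≥ 0.506 ✓.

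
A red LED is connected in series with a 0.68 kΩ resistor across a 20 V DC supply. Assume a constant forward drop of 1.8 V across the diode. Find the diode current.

KVL around the loop: 20 = V_D + I·R = 1.8 + I × 0.68 kΩ.
So I = (20 − 1.8) / 0.68 kΩ = 18.2 / 0.68 = 26.8 mA.

I ≈ 27 mA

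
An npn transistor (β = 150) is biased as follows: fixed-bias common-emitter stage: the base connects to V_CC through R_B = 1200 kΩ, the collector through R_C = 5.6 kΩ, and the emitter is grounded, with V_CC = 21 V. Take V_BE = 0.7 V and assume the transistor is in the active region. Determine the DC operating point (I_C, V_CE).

Base loop: V_CC = I_B·R_B + V_BE, so I_B = (21 − 0.7)/1200 kΩ = 0.0169 mA.
In the active region I_C = β·I_B = 150 × 0.0169 = 2.54 mA.
Collector loop: V_CE = V_CC − I_C·R_C = 21 − 2.54×5.6 = 6.79 V.
Since V_CE = 6.79 V > V_CE(sat) ≈ 0.2 V, the transistor is in the active region as assumed.

I_C ≈ 2.5 mA, V_CE ≈ 6.8 V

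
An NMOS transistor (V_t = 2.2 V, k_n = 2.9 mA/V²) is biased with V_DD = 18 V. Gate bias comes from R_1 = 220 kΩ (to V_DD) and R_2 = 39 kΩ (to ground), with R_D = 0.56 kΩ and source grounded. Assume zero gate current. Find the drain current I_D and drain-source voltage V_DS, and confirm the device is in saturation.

I_D ≈ 0.38 mA, V_DS ≈ 18 V

V_G = V_DD·R_2/(R_1+R_2) = 18×39/259 = 2.71 V. With the source grounded, V_GS = V_G = 2.71 V.
Assume saturation: I_D = (k_n/2)(V_GS − V_t)² = (2.9/2)×(2.71 − 2.2)² = 1.45×0.51² = 0.378 mA.
V_DS = V_DD − I_D·R_D = 18 − 0.378×0.56 = 17.8 V.
Saturation requires V_DS ≥ V_GS − V_t = 0.51 V; 17.8 ≥ 0.51 ✓.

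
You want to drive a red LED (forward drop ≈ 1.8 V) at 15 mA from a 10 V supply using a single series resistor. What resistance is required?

R ≈ 0.55 kΩ

The resistor drops V_S − V_D = 10 − 1.8 = 8.2 V at 15 mA.
R = 8.2 V / 15 mA = 0.547 kΩ.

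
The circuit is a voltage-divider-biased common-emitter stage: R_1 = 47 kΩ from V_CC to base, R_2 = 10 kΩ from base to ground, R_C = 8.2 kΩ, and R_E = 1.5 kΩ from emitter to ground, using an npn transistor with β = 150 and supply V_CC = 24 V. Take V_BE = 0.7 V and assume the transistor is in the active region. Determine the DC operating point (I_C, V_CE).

I_C ≈ 2.2 mA, V_CE ≈ 2.2 V

Thevenize the base divider: V_Th = V_CC·R_2/(R_1+R_2) = 24×10/57 = 4.21 V, R_Th = R_1‖R_2 = 8.25 kΩ.
Base-emitter loop: V_Th = I_B·R_Th + V_BE + (β+1)I_B·R_E, so I_B = (4.21 − 0.7) / (8.25 + 151×1.5) = 0.015 mA.
I_C = β·I_B = 150×0.015 = 2.24 mA, and I_E = (β+1)I_B = 2.26 mA.
V_CE = V_CC − I_C·R_C − I_E·R_E = 24 − 2.24×8.2 − 2.26×1.5 = 2.22 V.
V_CE = 2.22 V > 0.2 V confirms active-region operation.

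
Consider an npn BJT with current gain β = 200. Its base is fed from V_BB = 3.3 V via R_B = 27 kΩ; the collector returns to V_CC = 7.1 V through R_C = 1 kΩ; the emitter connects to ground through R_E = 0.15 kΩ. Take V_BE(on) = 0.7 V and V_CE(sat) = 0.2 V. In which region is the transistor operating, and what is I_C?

saturation; I_C ≈ 6 mA

Assume active: I_B = (3.3 − 0.7)/(27 + 201×0.15) = 0.0455 mA, I_C = β·I_B = 9.1 mA.
Then V_CE = 7.1 − 9.1×1 − 9.14×0.15 = -3.37 V < 0.2 V — the active assumption fails.
Re-solve with V_CE = 0.2 V. KCL at the emitter: V_E/R_E = (V_BB−0.7−V_E)/R_B + (V_CC−0.2−V_E)/R_C, giving V_E = 0.908 V.
I_C = (V_CC − 0.2 − V_E)/R_C = (6.9 − 0.908)/1 = 5.99 mA.
Check: I_B = (2.6 − 0.908)/27 = 0.0627 mA, and β·I_B = 12.5 mA > I_C, confirming saturation.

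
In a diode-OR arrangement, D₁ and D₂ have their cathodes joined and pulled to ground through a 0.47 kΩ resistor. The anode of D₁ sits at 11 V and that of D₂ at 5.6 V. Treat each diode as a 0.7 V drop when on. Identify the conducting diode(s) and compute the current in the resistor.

Only D₁ conducts; I_R ≈ 22 mA

Assume both conduct. Then node N would need to be at both 11−0.7 = 10.3 V and 5.6−0.7 = 4.9 V, which is impossible.
Assume only D₁ conducts: V_N = 11 − 0.7 = 10.3 V, so I_R = 10.3/0.47 = 21.9 mA.
Check D₂: its anode-to-cathode voltage is 5.6 − 10.3 = -4.7 V < 0.7 V, so it is off. The assumption is consistent.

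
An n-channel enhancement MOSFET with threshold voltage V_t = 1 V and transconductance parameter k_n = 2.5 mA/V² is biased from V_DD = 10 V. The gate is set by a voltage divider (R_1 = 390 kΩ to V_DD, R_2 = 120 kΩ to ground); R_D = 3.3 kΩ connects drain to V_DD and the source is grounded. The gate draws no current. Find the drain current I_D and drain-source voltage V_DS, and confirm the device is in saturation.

I_D ≈ 2.3 mA, V_DS ≈ 2.4 V

V_G = V_DD·R_2/(R_1+R_2) = 10×120/510 = 2.35 V. With the source grounded, V_GS = V_G = 2.35 V.
Assume saturation: I_D = (k_n/2)(V_GS − V_t)² = (2.5/2)×(2.35 − 1)² = 1.25×1.35² = 2.29 mA.
V_DS = V_DD − I_D·R_D = 10 − 2.29×3.3 = 2.45 V.
Saturation requires V_DS ≥ V_GS − V_t = 1.35 V; 2.45 ≥ 1.35 ✓.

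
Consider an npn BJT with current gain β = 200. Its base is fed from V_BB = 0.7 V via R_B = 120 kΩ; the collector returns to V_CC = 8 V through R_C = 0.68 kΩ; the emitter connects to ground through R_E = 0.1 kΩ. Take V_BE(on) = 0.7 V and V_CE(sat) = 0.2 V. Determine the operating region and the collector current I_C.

V_BB = 0.7 V ≤ V_BE(on) = 0.7 V, so the base-emitter junction is not forward biased.
The transistor is in cutoff: I_B = I_C = 0.

cutoff; I_C ≈ 0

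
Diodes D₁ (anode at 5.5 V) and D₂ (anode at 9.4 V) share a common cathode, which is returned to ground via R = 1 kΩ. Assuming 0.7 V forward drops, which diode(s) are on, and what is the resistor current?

Only D₂ conducts; I_R ≈ 8.7 mA

Assume both conduct. Then node N would need to be at both 5.5−0.7 = 4.8 V and 9.4−0.7 = 8.7 V, which is impossible.
Assume only D₂ conducts: V_N = 9.4 − 0.7 = 8.7 V, so I_R = 8.7/1 = 8.7 mA.
Check D₁: its anode-to-cathode voltage is 5.5 − 8.7 = -3.2 V < 0.7 V, so it is off. The assumption is consistent.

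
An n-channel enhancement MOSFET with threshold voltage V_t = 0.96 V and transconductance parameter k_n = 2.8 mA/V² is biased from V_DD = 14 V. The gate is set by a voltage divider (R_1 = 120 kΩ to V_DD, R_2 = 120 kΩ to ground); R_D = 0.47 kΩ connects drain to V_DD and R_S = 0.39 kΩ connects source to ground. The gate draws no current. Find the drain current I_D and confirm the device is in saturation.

I_D ≈ 9 mA

V_G = V_DD·R_2/(R_1+R_2) = 14×120/240 = 7 V.
Assume saturation: I_D = (k_n/2)(V_GS − V_t)² with V_GS = V_G − I_D·R_S = 7 − 0.39·I_D.
Substituting gives 0.213·I_D² − 7.6·I_D + 51.1 = 0, with roots I_D = 8.99 or 26.7 mA.
The root I_D = 26.7 mA gives V_GS = -3.41 V ≤ V_t, so take I_D = 8.99 mA.
Then V_GS = 3.49 V and V_DS = V_DD − I_D(R_D+R_S) = 14 − 8.99×0.86 = 6.27 V.
Saturation requires V_DS ≥ V_GS − V_t = 2.53 V; 6.27 ≥ 2.53 ✓.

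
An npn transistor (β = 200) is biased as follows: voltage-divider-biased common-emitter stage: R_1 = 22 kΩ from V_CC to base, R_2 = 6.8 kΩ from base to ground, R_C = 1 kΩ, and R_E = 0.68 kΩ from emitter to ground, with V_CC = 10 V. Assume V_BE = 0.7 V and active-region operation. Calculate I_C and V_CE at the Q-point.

I_C ≈ 2.3 mA, V_CE ≈ 6.1 V

Thevenize the base divider: V_Th = V_CC·R_2/(R_1+R_2) = 10×6.8/28.8 = 2.36 V, R_Th = R_1‖R_2 = 5.19 kΩ.
Base-emitter loop: V_Th = I_B·R_Th + V_BE + (β+1)I_B·R_E, so I_B = (2.36 − 0.7) / (5.19 + 201×0.68) = 0.0117 mA.
I_C = β·I_B = 200×0.0117 = 2.34 mA, and I_E = (β+1)I_B = 2.35 mA.
V_CE = V_CC − I_C·R_C − I_E·R_E = 10 − 2.34×1 − 2.35×0.68 = 6.06 V.
V_CE = 6.06 V > 0.2 V confirms active-region operation.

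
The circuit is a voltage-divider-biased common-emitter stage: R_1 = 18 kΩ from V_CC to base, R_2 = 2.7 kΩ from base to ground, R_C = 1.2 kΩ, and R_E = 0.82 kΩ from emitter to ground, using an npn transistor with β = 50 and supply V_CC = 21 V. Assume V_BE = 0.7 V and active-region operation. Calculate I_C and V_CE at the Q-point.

I_C ≈ 2.3 mA, V_CE ≈ 16 V

Thevenize the base divider: V_Th = V_CC·R_2/(R_1+R_2) = 21×2.7/20.7 = 2.74 V, R_Th = R_1‖R_2 = 2.35 kΩ.
Base-emitter loop: V_Th = I_B·R_Th + V_BE + (β+1)I_B·R_E, so I_B = (2.74 − 0.7) / (2.35 + 51×0.82) = 0.0462 mA.
I_C = β·I_B = 50×0.0462 = 2.31 mA, and I_E = (β+1)I_B = 2.35 mA.
V_CE = V_CC − I_C·R_C − I_E·R_E = 21 − 2.31×1.2 − 2.35×0.82 = 16.3 V.
V_CE = 16.3 V > 0.2 V confirms active-region operation.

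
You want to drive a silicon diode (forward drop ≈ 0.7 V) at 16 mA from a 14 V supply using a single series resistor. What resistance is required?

R ≈ 0.83 kΩ

The resistor drops V_S − V_D = 14 − 0.7 = 13.3 V at 16 mA.
R = 13.3 V / 16 mA = 0.831 kΩ.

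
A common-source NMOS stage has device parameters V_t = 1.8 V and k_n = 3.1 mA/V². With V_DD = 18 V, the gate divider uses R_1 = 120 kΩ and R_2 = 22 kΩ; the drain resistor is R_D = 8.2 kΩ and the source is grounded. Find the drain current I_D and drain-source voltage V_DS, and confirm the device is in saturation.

V_G = V_DD·R_2/(R_1+R_2) = 18×22/142 = 2.79 V. With the source grounded, V_GS = V_G = 2.79 V.
Assume saturation: I_D = (k_n/2)(V_GS − V_t)² = (3.1/2)×(2.79 − 1.8)² = 1.55×0.989² = 1.52 mA.
V_DS = V_DD − I_D·R_D = 18 − 1.52×8.2 = 5.57 V.
Saturation requires V_DS ≥ V_GS − V_t = 0.989 V; 5.57 ≥ 0.989 ✓.

I_D ≈ 1.5 mA, V_DS ≈ 5.6 V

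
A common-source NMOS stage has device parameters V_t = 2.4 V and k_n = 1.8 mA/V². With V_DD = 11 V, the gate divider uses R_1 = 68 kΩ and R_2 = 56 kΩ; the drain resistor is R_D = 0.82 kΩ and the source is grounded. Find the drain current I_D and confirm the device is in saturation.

V_G = V_DD·R_2/(R_1+R_2) = 11×56/124 = 4.97 V. With the source grounded, V_GS = V_G = 4.97 V.
Assume saturation: I_D = (k_n/2)(V_GS − V_t)² = (1.8/2)×(4.97 − 2.4)² = 0.9×2.57² = 5.93 mA.
V_DS = V_DD − I_D·R_D = 11 − 5.93×0.82 = 6.13 V.
Saturation requires V_DS ≥ V_GS − V_t = 2.57 V; 6.13 ≥ 2.57 ✓.

I_D ≈ 5.9 mA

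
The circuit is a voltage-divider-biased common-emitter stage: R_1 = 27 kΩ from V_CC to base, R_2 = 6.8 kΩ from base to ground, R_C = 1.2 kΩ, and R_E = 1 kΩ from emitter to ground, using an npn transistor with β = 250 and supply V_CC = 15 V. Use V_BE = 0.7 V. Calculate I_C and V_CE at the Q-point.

Thevenize the base divider: V_Th = V_CC·R_2/(R_1+R_2) = 15×6.8/33.8 = 3.02 V, R_Th = R_1‖R_2 = 5.43 kΩ.
Base-emitter loop: V_Th = I_B·R_Th + V_BE + (β+1)I_B·R_E, so I_B = (3.02 − 0.7) / (5.43 + 251×1) = 0.00904 mA.
I_C = β·I_B = 250×0.00904 = 2.26 mA, and I_E = (β+1)I_B = 2.27 mA.
V_CE = V_CC − I_C·R_C − I_E·R_E = 15 − 2.26×1.2 − 2.27×1 = 10 V.
V_CE = 10 V > 0.2 V confirms active-region operation.

I_C ≈ 2.3 mA, V_CE ≈ 10 V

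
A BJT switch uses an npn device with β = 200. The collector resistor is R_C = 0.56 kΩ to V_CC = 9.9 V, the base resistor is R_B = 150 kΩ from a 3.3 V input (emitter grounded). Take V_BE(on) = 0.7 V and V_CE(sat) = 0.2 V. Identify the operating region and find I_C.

active; I_C ≈ 3.5 mA

Assume active. Base-emitter loop: I_B = (V_BB − V_BE)/R_B = (3.3 − 0.7)/150 = 0.0173 mA.
I_C = β·I_B = 200×0.0173 = 3.47 mA.
V_CE = V_CC − I_C·R_C = 9.9 − 3.47×0.56 = 7.96 V > V_CE(sat), so the active-region assumption holds.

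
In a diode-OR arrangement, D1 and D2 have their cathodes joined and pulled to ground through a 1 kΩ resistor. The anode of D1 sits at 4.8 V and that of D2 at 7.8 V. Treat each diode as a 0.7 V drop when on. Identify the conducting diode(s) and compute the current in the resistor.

Assume both conduct. Then node N would need to be at both 4.8−0.7 = 4.1 V and 7.8−0.7 = 7.1 V, which is impossible.
Assume only D2 conducts: V_N = 7.8 − 0.7 = 7.1 V, so I_R = 7.1/1 = 7.1 mA.
Check D1: its anode-to-cathode voltage is 4.8 − 7.1 = -2.3 V < 0.7 V, so it is off. The assumption is consistent.

Only D2 conducts; I_R ≈ 7.1 mA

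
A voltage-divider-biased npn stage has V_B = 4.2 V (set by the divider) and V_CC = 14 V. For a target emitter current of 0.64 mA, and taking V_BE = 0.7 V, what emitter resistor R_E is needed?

V_E = V_B − V_BE = 4.2 − 0.7 = 3.5 V.
R_E = V_E / I_E = 3.5 / 0.64 = 5.47 kΩ.

R_E ≈ 5.5 kΩ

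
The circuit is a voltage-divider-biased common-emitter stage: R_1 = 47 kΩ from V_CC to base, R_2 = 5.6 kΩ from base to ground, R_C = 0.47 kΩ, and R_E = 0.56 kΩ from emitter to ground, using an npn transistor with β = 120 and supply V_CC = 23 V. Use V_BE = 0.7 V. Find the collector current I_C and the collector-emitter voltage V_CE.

I_C ≈ 2.9 mA, V_CE ≈ 20 V

Thevenize the base divider: V_Th = V_CC·R_2/(R_1+R_2) = 23×5.6/52.6 = 2.45 V, R_Th = R_1‖R_2 = 5 kΩ.
Base-emitter loop: V_Th = I_B·R_Th + V_BE + (β+1)I_B·R_E, so I_B = (2.45 − 0.7) / (5 + 121×0.56) = 0.024 mA.
I_C = β·I_B = 120×0.024 = 2.88 mA, and I_E = (β+1)I_B = 2.91 mA.
V_CE = V_CC − I_C·R_C − I_E·R_E = 23 − 2.88×0.47 − 2.91×0.56 = 20 V.
V_CE = 20 V > 0.2 V confirms active-region operation.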